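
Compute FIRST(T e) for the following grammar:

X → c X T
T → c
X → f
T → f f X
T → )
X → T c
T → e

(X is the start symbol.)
{ ')', 'c', 'e', 'f' }

FIRST sets of the non-terminals involved (from the grammar, by fixed-point iteration):
  FIRST(T) = { ')', 'c', 'e', 'f' }

To compute FIRST(T e), process the symbols left to right:
Symbol T is a non-terminal. Add FIRST(T) \ {ε} = { ')', 'c', 'e', 'f' }
T is not nullable (ε ∉ FIRST(T)), so stop here.
FIRST(T e) = { ')', 'c', 'e', 'f' }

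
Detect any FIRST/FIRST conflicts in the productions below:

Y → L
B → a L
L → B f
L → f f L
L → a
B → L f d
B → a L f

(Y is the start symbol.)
Yes. B → a L / B → L f d on { 'a' }; B → a L / B → a L f on { 'a' }; B → L f d / B → a L f on { 'a' }; L → B f / L → f f L on { 'f' }; L → B f / L → a on { 'a' }

A FIRST/FIRST conflict occurs when two productions N → α and N → β for the same non-terminal have FIRST(α) ∩ FIRST(β) ≠ ∅ (with ε ∈ FIRST of a nullable right-hand side, so two nullable alternatives also conflict).

FIRST sets of the non-terminals at (or reachable through a nullable prefix from) the front of some alternative:
  FIRST(L) = { 'a', 'f' }
  FIRST(B) = { 'a', 'f' }

Productions for B:
  B → a L: FIRST = { 'a' }
  B → L f d: FIRST = { 'a', 'f' }
  B → a L f: FIRST = { 'a' }
Productions for L:
  L → B f: FIRST = { 'a', 'f' }
  L → f f L: FIRST = { 'f' }
  L → a: FIRST = { 'a' }
Y has only one production, so no FIRST/FIRST conflict is possible there.

Conflict for B: B → a L and B → L f d
  Overlap: { 'a' }
Conflict for B: B → a L and B → a L f
  Overlap: { 'a' }
Conflict for B: B → L f d and B → a L f
  Overlap: { 'a' }
Conflict for L: L → B f and L → f f L
  Overlap: { 'f' }
Conflict for L: L → B f and L → a
  Overlap: { 'a' }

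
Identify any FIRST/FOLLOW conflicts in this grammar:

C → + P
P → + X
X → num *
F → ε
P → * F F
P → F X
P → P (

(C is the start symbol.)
No FIRST/FOLLOW conflicts.

A FIRST/FOLLOW conflict occurs when a non-terminal N has a nullable alternative N → β (β ⇒* ε) and another alternative N → α with FIRST(α) ∩ FOLLOW(N) ≠ ∅: on such a lookahead the parser cannot decide between expanding α and letting N vanish via β.

Nullable non-terminals: F.
F has a nullable alternative but only one production, so nothing to check.

C, P, X have no nullable alternative, so no FIRST/FOLLOW check is needed there.

No FIRST/FOLLOW conflicts found.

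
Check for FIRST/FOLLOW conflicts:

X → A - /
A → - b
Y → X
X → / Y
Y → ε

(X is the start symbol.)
Nullable non-terminals: Y.
FIRST sets used below: FIRST(X) = { '-', '/' }

Y: nullable alternative(s) Y → ε; FOLLOW(Y) = { $ }
  Y → X: FIRST \ {ε} = { '-', '/' } — disjoint from FOLLOW(Y)
  Y → ε: FIRST \ {ε} = { } — this is the only nullable alternative, skip

A, X have no nullable alternative, so no FIRST/FOLLOW check is needed there.

No FIRST/FOLLOW conflicts found.

Answer: No FIRST/FOLLOW conflicts.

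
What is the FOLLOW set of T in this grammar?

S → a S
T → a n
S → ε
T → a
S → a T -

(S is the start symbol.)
{ '-' }

To compute FOLLOW(T), find every occurrence of T on a right-hand side N → α T β: add FIRST(β) \ {ε}, and if β is empty or nullable also add FOLLOW(N). Iterate to a fixed point.

In S → a T -: T is followed by '-', add FIRST('-') \ {ε} = { '-' }

Taking the union: FOLLOW(T) = { '-' }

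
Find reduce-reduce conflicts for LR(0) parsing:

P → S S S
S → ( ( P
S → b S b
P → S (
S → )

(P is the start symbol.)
No reduce-reduce conflicts

Augment with P' → P and build the canonical LR(0) collection (I0 = CLOSURE({[P' → . P]}), then GOTO on every symbol after a dot until no new states appear). It has 13 states:
  I0: { [P → . S (], [P → . S S S], [P' → . P], [S → . ( ( P], [S → . )], [S → . b S b] }  — shift
  I1: { [S → ( . ( P] }  — shift
  I2: { [S → ) .] }  — reduce
  I3: { [P' → P .] }  — accept
  I4: { [P → S . (], [P → S . S S], [S → . ( ( P], [S → . )], [S → . b S b] }  — shift
  I5: { [S → . ( ( P], [S → . )], [S → . b S b], [S → b . S b] }  — shift
  I6: { [S → b S . b] }  — shift
  I7: { [S → b S b .] }  — reduce
  I8: { [P → S ( .], [S → ( . ( P] }  — shift, reduce
  I9: { [P → S S . S], [S → . ( ( P], [S → . )], [S → . b S b] }  — shift
  I10: { [P → S S S .] }  — reduce
  I11: { [P → . S (], [P → . S S S], [S → ( ( . P], [S → . ( ( P], [S → . )], [S → . b S b] }  — shift
  I12: { [S → ( ( P .] }  — reduce

No state contains more than one complete item.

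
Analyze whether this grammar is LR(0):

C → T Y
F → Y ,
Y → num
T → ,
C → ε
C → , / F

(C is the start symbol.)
No. Shift-reduce conflict between [C → .] and [C → . , / F]

A grammar is LR(0) if no state in the canonical LR(0) collection has:
  - both a shift item (dot before a terminal) and a complete item (shift-reduce conflict), or
  - two or more complete items (reduce-reduce conflict; the accept item [C' → C .] counts as a complete item here).

Augment with C' → C and build the canonical LR(0) collection (I0 = CLOSURE({[C' → . C]}), then GOTO on every symbol after a dot until no new states appear). It has 10 states:
  I0: { [C → . , / F], [C → . T Y], [C → .], [C' → . C], [T → . ,] }  — shift, reduce
  I1: { [C → , . / F], [T → , .] }  — shift, reduce
  I2: { [C' → C .] }  — accept
  I3: { [C → T . Y], [Y → . num] }  — shift
  I4: { [C → T Y .] }  — reduce
  I5: { [Y → num .] }  — reduce
  I6: { [C → , / . F], [F → . Y ,], [Y → . num] }  — shift
  I7: { [C → , / F .] }  — reduce
  I8: { [F → Y . ,] }  — shift
  I9: { [F → Y , .] }  — reduce

Conflict in state I0:
  Shift-reduce conflict between [C → .] and [C → . , / F]
So the grammar is NOT LR(0).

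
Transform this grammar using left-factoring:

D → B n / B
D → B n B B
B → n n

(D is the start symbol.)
Left-factoring transforms A → αβ₁ | αβ₂ into A → αA' and A' → β₁ | β₂
(α is the longest common prefix among the alternatives). Repeat until
no nonterminal has two alternatives with a common prefix.

Round 1: D has alternatives sharing prefix 'B n'. Introduce D': D → B n D'
  Add: D' → / B
  Add: D' → B B

No remaining common prefixes — done.

Resulting grammar:
D → B n D'
D' → / B
D' → B B
B → n n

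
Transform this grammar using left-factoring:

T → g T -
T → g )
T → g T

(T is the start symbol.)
Left-factoring transforms A → αβ₁ | αβ₂ into A → αA' and A' → β₁ | β₂
(α is the longest common prefix among the alternatives). Repeat until
no nonterminal has two alternatives with a common prefix.

Round 1: T has alternatives sharing prefix 'g'. Introduce T': T → g T'
  Add: T' → T -
  Add: T' → )
  Add: T' → T

Round 2: T' has alternatives sharing prefix 'T'. Introduce T'': T' → T T''
  Add: T'' → -
  Add: T'' → ε

No remaining common prefixes — done.

Resulting grammar:
T → g T'
T' → T T''
T'' → -
T'' → ε
T' → )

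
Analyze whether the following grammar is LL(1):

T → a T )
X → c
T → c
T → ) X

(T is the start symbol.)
Yes, the grammar is LL(1).

A grammar is LL(1) if for each non-terminal N with multiple productions, the predict sets of those productions are pairwise disjoint, where PREDICT(N → α) = (FIRST(α) \ {ε}) ∪ (FOLLOW(N) if α ⇒* ε).

For T:
  PREDICT(T → a T ')') = { 'a' }
  PREDICT(T → c) = { 'c' }
  PREDICT(T → ')' X) = { ')' }
X has a single production, so nothing to check there.

All predict sets are disjoint. The grammar IS LL(1).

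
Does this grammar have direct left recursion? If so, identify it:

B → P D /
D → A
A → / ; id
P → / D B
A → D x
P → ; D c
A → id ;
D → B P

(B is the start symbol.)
No direct left recursion

Direct left recursion occurs when N → N α for some non-terminal N (the right-hand side begins with the left-hand side itself).

B → P D /: starts with P
D → A: starts with A
A → / ; id: starts with '/'
P → / D B: starts with '/'
A → D x: starts with D
P → ; D c: starts with ';'
A → id ;: starts with id
D → B P: starts with B

No direct left recursion found.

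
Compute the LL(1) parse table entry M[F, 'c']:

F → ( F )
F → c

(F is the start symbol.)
F → c

To find M[F, 'c'], we find productions for F where 'c' is in the predict set (PREDICT(N → α) = (FIRST(α) \ {ε}) ∪ (FOLLOW(N) if α ⇒* ε)).

F → ( F ): PREDICT = { '(' }
F → c: PREDICT = { 'c' }
  'c' is in predict set, so this production goes in M[F, 'c']

M[F, 'c'] = F → c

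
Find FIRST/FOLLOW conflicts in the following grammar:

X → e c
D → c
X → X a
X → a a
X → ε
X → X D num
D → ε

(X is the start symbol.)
Yes. X → X a with FOLLOW(X) on { 'a', 'c', 'num' }; X → a a with FOLLOW(X) on { 'a' }; X → X D num with FOLLOW(X) on { 'a', 'c', 'num' }

A FIRST/FOLLOW conflict occurs when a non-terminal N has a nullable alternative N → β (β ⇒* ε) and another alternative N → α with FIRST(α) ∩ FOLLOW(N) ≠ ∅: on such a lookahead the parser cannot decide between expanding α and letting N vanish via β.

Nullable non-terminals: D, X.
FIRST sets used below: FIRST(X) = { 'a', 'c', 'e', 'num', ε }, FIRST(D) = { 'c', ε }

D: nullable alternative(s) D → ε; FOLLOW(D) = { 'num' }
  D → c: FIRST \ {ε} = { 'c' } — disjoint from FOLLOW(D)
  D → ε: FIRST \ {ε} = { } — this is the only nullable alternative, skip

X: nullable alternative(s) X → ε; FOLLOW(X) = { $, 'a', 'c', 'num' }
  X → e c: FIRST \ {ε} = { 'e' } — disjoint from FOLLOW(X)
  X → X a: FIRST \ {ε} = { 'a', 'c', 'e', 'num' } — overlaps FOLLOW(X) on { 'a', 'c', 'num' }: CONFLICT
  X → a a: FIRST \ {ε} = { 'a' } — overlaps FOLLOW(X) on { 'a' }: CONFLICT
  X → ε: FIRST \ {ε} = { } — this is the only nullable alternative, skip
  X → X D num: FIRST \ {ε} = { 'a', 'c', 'e', 'num' } — overlaps FOLLOW(X) on { 'a', 'c', 'num' }: CONFLICT

So the grammar has 3 FIRST/FOLLOW conflicts (marked CONFLICT above).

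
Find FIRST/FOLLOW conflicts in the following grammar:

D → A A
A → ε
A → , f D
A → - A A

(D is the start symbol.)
A FIRST/FOLLOW conflict occurs when a non-terminal N has a nullable alternative N → β (β ⇒* ε) and another alternative N → α with FIRST(α) ∩ FOLLOW(N) ≠ ∅: on such a lookahead the parser cannot decide between expanding α and letting N vanish via β.

Nullable non-terminals: A, D.

A: nullable alternative(s) A → ε; FOLLOW(A) = { $, ',', '-' }
  A → ε: FIRST \ {ε} = { } — this is the only nullable alternative, skip
  A → , f D: FIRST \ {ε} = { ',' } — overlaps FOLLOW(A) on { ',' }: CONFLICT
  A → - A A: FIRST \ {ε} = { '-' } — overlaps FOLLOW(A) on { '-' }: CONFLICT
D has a nullable alternative but only one production, so nothing to check.

So the grammar has 2 FIRST/FOLLOW conflicts (marked CONFLICT above).

Answer: Yes. A → ',' f D with FOLLOW(A) on { ',' }; A → '-' A A with FOLLOW(A) on { '-' }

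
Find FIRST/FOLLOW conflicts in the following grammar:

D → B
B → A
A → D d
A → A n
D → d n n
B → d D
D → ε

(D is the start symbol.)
Yes. D → B with FOLLOW(D) on { 'd' }; D → d n n with FOLLOW(D) on { 'd' }

Nullable non-terminals: D.
FIRST sets used below: FIRST(B) = { 'd' }

D: nullable alternative(s) D → ε; FOLLOW(D) = { $, 'd' }
  D → B: FIRST \ {ε} = { 'd' } — overlaps FOLLOW(D) on { 'd' }: CONFLICT
  D → d n n: FIRST \ {ε} = { 'd' } — overlaps FOLLOW(D) on { 'd' }: CONFLICT
  D → ε: FIRST \ {ε} = { } — this is the only nullable alternative, skip

A, B have no nullable alternative, so no FIRST/FOLLOW check is needed there.

So the grammar has 2 FIRST/FOLLOW conflicts (marked CONFLICT above).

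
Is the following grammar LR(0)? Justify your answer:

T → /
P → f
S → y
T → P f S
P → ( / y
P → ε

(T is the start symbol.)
No. Shift-reduce conflict between [P → .] and [P → . ( / y]

Augment with T' → T and build the canonical LR(0) collection (I0 = CLOSURE({[T' → . T]}), then GOTO on every symbol after a dot until no new states appear). It has 11 states:
  I0: { [P → . ( / y], [P → . f], [P → .], [T → . /], [T → . P f S], [T' → . T] }  — shift, reduce
  I1: { [P → ( . / y] }  — shift
  I2: { [T → / .] }  — reduce
  I3: { [T → P . f S] }  — shift
  I4: { [T' → T .] }  — accept
  I5: { [P → f .] }  — reduce
  I6: { [S → . y], [T → P f . S] }  — shift
  I7: { [T → P f S .] }  — reduce
  I8: { [S → y .] }  — reduce
  I9: { [P → ( / . y] }  — shift
  I10: { [P → ( / y .] }  — reduce

Conflict in state I0:
  Shift-reduce conflict between [P → .] and [P → . ( / y]
So the grammar is NOT LR(0).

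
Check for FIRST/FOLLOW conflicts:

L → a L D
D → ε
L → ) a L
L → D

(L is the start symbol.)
No FIRST/FOLLOW conflicts.

A FIRST/FOLLOW conflict occurs when a non-terminal N has a nullable alternative N → β (β ⇒* ε) and another alternative N → α with FIRST(α) ∩ FOLLOW(N) ≠ ∅: on such a lookahead the parser cannot decide between expanding α and letting N vanish via β.

Nullable non-terminals: D, L.
FIRST sets used below: FIRST(D) = { ε }
D has a nullable alternative but only one production, so nothing to check.

L: nullable alternative(s) L → D; FOLLOW(L) = { $ }
  L → a L D: FIRST \ {ε} = { 'a' } — disjoint from FOLLOW(L)
  L → ) a L: FIRST \ {ε} = { ')' } — disjoint from FOLLOW(L)
  L → D: FIRST \ {ε} = { } — this is the only nullable alternative, skip

No FIRST/FOLLOW conflicts found.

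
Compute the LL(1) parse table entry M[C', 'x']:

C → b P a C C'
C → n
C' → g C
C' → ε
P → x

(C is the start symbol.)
Empty (error entry)

To find M[C', 'x'], we find productions for C' where 'x' is in the predict set (PREDICT(N → α) = (FIRST(α) \ {ε}) ∪ (FOLLOW(N) if α ⇒* ε)).

Relevant sets:
  FOLLOW(C') = { $, 'g' }

C' → g C: PREDICT = { 'g' }
C' → ε: PREDICT = { $, 'g' }

M[C', 'x'] is empty (no production applies)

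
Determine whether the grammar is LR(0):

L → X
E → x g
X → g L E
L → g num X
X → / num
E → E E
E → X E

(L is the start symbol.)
A grammar is LR(0) if no state in the canonical LR(0) collection has:
  - both a shift item (dot before a terminal) and a complete item (shift-reduce conflict), or
  - two or more complete items (reduce-reduce conflict; the accept item [L' → L .] counts as a complete item here).

Augment with L' → L and build the canonical LR(0) collection (I0 = CLOSURE({[L' → . L]}), then GOTO on every symbol after a dot until no new states appear). It has 16 states:
  I0: { [L → . X], [L → . g num X], [L' → . L], [X → . / num], [X → . g L E] }  — shift
  I1: { [X → / . num] }  — shift
  I2: { [L' → L .] }  — accept
  I3: { [L → X .] }  — reduce
  I4: { [L → . X], [L → . g num X], [L → g . num X], [X → . / num], [X → . g L E], [X → g . L E] }  — shift
  I5: { [E → . E E], [E → . X E], [E → . x g], [X → . / num], [X → . g L E], [X → g L . E] }  — shift
  I6: { [L → g num . X], [X → . / num], [X → . g L E] }  — shift
  I7: { [L → g num X .] }  — reduce
  I8: { [L → . X], [L → . g num X], [X → . / num], [X → . g L E], [X → g . L E] }  — shift
  I9: { [E → . E E], [E → . X E], [E → . x g], [E → E . E], [X → . / num], [X → . g L E], [X → g L E .] }  — shift, reduce
  I10: { [E → . E E], [E → . X E], [E → . x g], [E → X . E], [X → . / num], [X → . g L E] }  — shift
  I11: { [E → x . g] }  — shift
  I12: { [E → x g .] }  — reduce
  I13: { [E → . E E], [E → . X E], [E → . x g], [E → E . E], [E → X E .], [X → . / num], [X → . g L E] }  — shift, reduce
  I14: { [E → . E E], [E → . X E], [E → . x g], [E → E . E], [E → E E .], [X → . / num], [X → . g L E] }  — shift, reduce
  I15: { [X → / num .] }  — reduce

Conflict in state I9:
  Shift-reduce conflict between [X → g L E .] and [E → . x g]
So the grammar is NOT LR(0).

Answer: No. Shift-reduce conflict between [X → g L E .] and [E → . x g]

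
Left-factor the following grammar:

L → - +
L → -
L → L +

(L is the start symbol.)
L → - L'
L' → +
L' → ε
L → L +

Left-factoring transforms A → αβ₁ | αβ₂ into A → αA' and A' → β₁ | β₂
(α is the longest common prefix among the alternatives). Repeat until
no nonterminal has two alternatives with a common prefix.

Round 1: L has alternatives sharing prefix '-'. Introduce L': L → - L'
  Add: L' → +
  Add: L' → ε

No remaining common prefixes — done.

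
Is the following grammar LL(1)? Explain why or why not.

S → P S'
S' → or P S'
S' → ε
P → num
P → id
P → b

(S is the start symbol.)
Yes, the grammar is LL(1).

Relevant sets:
  FOLLOW(S') = { $ }

For S':
  PREDICT(S' → or P S') = { 'or' }
  PREDICT(S' → ε) = { $ }
For P:
  PREDICT(P → num) = { 'num' }
  PREDICT(P → id) = { 'id' }
  PREDICT(P → b) = { 'b' }
S has a single production, so nothing to check there.

All predict sets are disjoint. The grammar IS LL(1).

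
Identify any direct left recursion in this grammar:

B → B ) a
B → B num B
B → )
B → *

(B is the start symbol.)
Yes, B is left-recursive

Direct left recursion occurs when N → N α for some non-terminal N (the right-hand side begins with the left-hand side itself).

B → B ) a: LEFT RECURSIVE (starts with B)
B → B num B: LEFT RECURSIVE (starts with B)
B → ): starts with ')'
B → *: starts with '*'

The grammar has direct left recursion on: B.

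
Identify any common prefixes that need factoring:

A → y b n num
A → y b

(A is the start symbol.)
Left-factoring is needed when two productions for the same non-terminal
share a common prefix on the right-hand side.

Productions for A:
  A → y b n num
  A → y b

Found common prefix 'y b' in productions for A

Answer: Yes, A has productions with common prefix 'y b'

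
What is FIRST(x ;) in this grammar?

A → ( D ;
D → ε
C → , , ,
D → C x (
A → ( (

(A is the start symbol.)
To compute FIRST(x ;), process the symbols left to right:
Symbol x is a terminal. Add 'x' and stop.
FIRST(x ;) = { 'x' }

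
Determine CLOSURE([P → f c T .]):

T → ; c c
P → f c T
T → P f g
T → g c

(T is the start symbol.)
To compute CLOSURE, for each item [A → α.Bβ] where B is a non-terminal, add [B → .γ] for all productions B → γ; repeat for the newly added items until nothing changes.

Start with: [P → f c T .]
The dot is at the end, so nothing is added.

CLOSURE = { [P → f c T .] }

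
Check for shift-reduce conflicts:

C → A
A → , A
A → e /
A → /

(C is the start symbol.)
A shift-reduce conflict occurs when an LR(0) state has both:
  - a complete (reduce) item [A → α .] (dot at the end), and
  - a shift item [B → β . c γ] (dot before a terminal).

Augment with C' → C and build the canonical LR(0) collection (I0 = CLOSURE({[C' → . C]}), then GOTO on every symbol after a dot until no new states appear). It has 8 states:
  I0: { [A → . , A], [A → . /], [A → . e /], [C → . A], [C' → . C] }  — shift
  I1: { [A → , . A], [A → . , A], [A → . /], [A → . e /] }  — shift
  I2: { [A → / .] }  — reduce
  I3: { [C → A .] }  — reduce
  I4: { [C' → C .] }  — accept
  I5: { [A → e . /] }  — shift
  I6: { [A → e / .] }  — reduce
  I7: { [A → , A .] }  — reduce

No state contains both a complete item and a shift item.

Answer: No shift-reduce conflicts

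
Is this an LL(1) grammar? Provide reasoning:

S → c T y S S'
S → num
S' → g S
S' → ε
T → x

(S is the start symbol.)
A grammar is LL(1) if for each non-terminal N with multiple productions, the predict sets of those productions are pairwise disjoint, where PREDICT(N → α) = (FIRST(α) \ {ε}) ∪ (FOLLOW(N) if α ⇒* ε).

Relevant sets:
  FOLLOW(S') = { $, 'g' }

For S:
  PREDICT(S → c T y S S') = { 'c' }
  PREDICT(S → num) = { 'num' }
For S':
  PREDICT(S' → g S) = { 'g' }
  PREDICT(S' → ε) = { $, 'g' }
T has a single production, so nothing to check there.

Conflict found: Predict set conflict for S': { 'g' }
The grammar is NOT LL(1).

Answer: No. Predict set conflict for S': { 'g' }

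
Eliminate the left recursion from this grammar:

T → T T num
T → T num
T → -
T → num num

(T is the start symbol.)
T → - T'
T → num num T'
T' → T num T'
T' → num T'
T' → ε

T is directly left-recursive. The standard transformation for
  A → A α₁ | ... | A α_m | β₁ | ... | β_n
is
  A  → β₁ A' | ... | β_n A'
  A' → α₁ A' | ... | α_m A' | ε

T → - becomes T → - T'
T → num num becomes T → num num T'
T → T T num becomes T' → T num T'
T → T num becomes T' → num T'
Add T' → ε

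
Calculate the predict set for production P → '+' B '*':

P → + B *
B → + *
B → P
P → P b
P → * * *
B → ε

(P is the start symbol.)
{ '+' }

PREDICT(P → '+' B '*') = (FIRST(RHS) \ {ε}) ∪ (FOLLOW(P) if ε ∈ FIRST(RHS), i.e. RHS ⇒* ε)
FIRST('+' B '*') = { '+' }
ε ∉ FIRST('+' B '*'), so FOLLOW(P) is not added.
PREDICT(P → '+' B '*') = { '+' }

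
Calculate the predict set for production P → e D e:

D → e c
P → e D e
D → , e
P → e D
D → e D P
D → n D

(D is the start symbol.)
PREDICT(P → e D e) = (FIRST(RHS) \ {ε}) ∪ (FOLLOW(P) if ε ∈ FIRST(RHS), i.e. RHS ⇒* ε)
FIRST(e D e) = { 'e' }
ε ∉ FIRST(e D e), so FOLLOW(P) is not added.
PREDICT(P → e D e) = { 'e' }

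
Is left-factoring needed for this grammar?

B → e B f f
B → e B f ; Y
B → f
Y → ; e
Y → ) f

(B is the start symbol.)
Yes, B has productions with common prefix 'e B f'

Left-factoring is needed when two productions for the same non-terminal
share a common prefix on the right-hand side.

Productions for B:
  B → e B f f
  B → e B f ; Y
  B → f
Productions for Y:
  Y → ; e
  Y → ) f

Found common prefix 'e B f' in productions for B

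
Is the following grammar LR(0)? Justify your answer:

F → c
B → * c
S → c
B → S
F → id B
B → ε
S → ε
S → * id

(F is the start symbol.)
No. Shift-reduce conflict between [B → .] and [B → . * c]

A grammar is LR(0) if no state in the canonical LR(0) collection has:
  - both a shift item (dot before a terminal) and a complete item (shift-reduce conflict), or
  - two or more complete items (reduce-reduce conflict; the accept item [F' → F .] counts as a complete item here).

Augment with F' → F and build the canonical LR(0) collection (I0 = CLOSURE({[F' → . F]}), then GOTO on every symbol after a dot until no new states appear). It has 10 states:
  I0: { [F → . c], [F → . id B], [F' → . F] }  — shift
  I1: { [F' → F .] }  — accept
  I2: { [F → c .] }  — reduce
  I3: { [B → . * c], [B → . S], [B → .], [F → id . B], [S → . * id], [S → . c], [S → .] }  — shift, 2 reduces
  I4: { [B → * . c], [S → * . id] }  — shift
  I5: { [F → id B .] }  — reduce
  I6: { [B → S .] }  — reduce
  I7: { [S → c .] }  — reduce
  I8: { [B → * c .] }  — reduce
  I9: { [S → * id .] }  — reduce

Conflict in state I3:
  Shift-reduce conflict between [B → .] and [B → . * c]
So the grammar is NOT LR(0).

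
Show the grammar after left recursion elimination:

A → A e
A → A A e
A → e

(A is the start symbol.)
A is directly left-recursive. The standard transformation for
  A → A α₁ | ... | A α_m | β₁ | ... | β_n
is
  A  → β₁ A' | ... | β_n A'
  A' → α₁ A' | ... | α_m A' | ε

A → e becomes A → e A'
A → A e becomes A' → e A'
A → A A e becomes A' → A e A'
Add A' → ε

Resulting grammar:
A → e A'
A' → e A'
A' → A e A'
A' → ε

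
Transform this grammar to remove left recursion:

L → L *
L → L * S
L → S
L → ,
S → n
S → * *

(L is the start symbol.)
L → S L'
L → , L'
L' → * L'
L' → * S L'
L' → ε
S → n
S → * *

L is directly left-recursive. The standard transformation for
  A → A α₁ | ... | A α_m | β₁ | ... | β_n
is
  A  → β₁ A' | ... | β_n A'
  A' → α₁ A' | ... | α_m A' | ε

L → S becomes L → S L'
L → , becomes L → , L'
L → L * becomes L' → * L'
L → L * S becomes L' → * S L'
Add L' → ε

Productions for other non-terminals are unchanged:
  S → n
  S → * *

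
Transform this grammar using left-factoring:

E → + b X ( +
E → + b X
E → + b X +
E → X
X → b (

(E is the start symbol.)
E → + b X E'
E' → ( +
E' → ε
E' → +
E → X
X → b (

Left-factoring transforms A → αβ₁ | αβ₂ into A → αA' and A' → β₁ | β₂
(α is the longest common prefix among the alternatives). Repeat until
no nonterminal has two alternatives with a common prefix.

Round 1: E has alternatives sharing prefix '+ b X'. Introduce E': E → + b X E'
  Add: E' → ( +
  Add: E' → ε
  Add: E' → +

No remaining common prefixes — done.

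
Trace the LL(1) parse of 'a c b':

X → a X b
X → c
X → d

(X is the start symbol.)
Stack is shown with the top on the left.

Stack    Input    Action
------------------------
X $      a c b $  output X → a X b
a X b $  a c b $  match 'a'
X b $    c b $    output X → c
c b $    c b $    match 'c'
b $      b $      match 'b'
$        $        accept

The string is accepted.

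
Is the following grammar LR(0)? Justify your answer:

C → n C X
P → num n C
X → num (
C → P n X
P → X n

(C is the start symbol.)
Yes, the grammar is LR(0)

A grammar is LR(0) if no state in the canonical LR(0) collection has:
  - both a shift item (dot before a terminal) and a complete item (shift-reduce conflict), or
  - two or more complete items (reduce-reduce conflict; the accept item [C' → C .] counts as a complete item here).

Augment with C' → C and build the canonical LR(0) collection (I0 = CLOSURE({[C' → . C]}), then GOTO on every symbol after a dot until no new states appear). It has 15 states:
  I0: { [C → . P n X], [C → . n C X], [C' → . C], [P → . X n], [P → . num n C], [X → . num (] }  — shift
  I1: { [C' → C .] }  — accept
  I2: { [C → P . n X] }  — shift
  I3: { [P → X . n] }  — shift
  I4: { [C → . P n X], [C → . n C X], [C → n . C X], [P → . X n], [P → . num n C], [X → . num (] }  — shift
  I5: { [P → num . n C], [X → num . (] }  — shift
  I6: { [X → num ( .] }  — reduce
  I7: { [C → . P n X], [C → . n C X], [P → . X n], [P → . num n C], [P → num n . C], [X → . num (] }  — shift
  I8: { [P → num n C .] }  — reduce
  I9: { [C → n C . X], [X → . num (] }  — shift
  I10: { [C → n C X .] }  — reduce
  I11: { [X → num . (] }  — shift
  I12: { [P → X n .] }  — reduce
  I13: { [C → P n . X], [X → . num (] }  — shift
  I14: { [C → P n X .] }  — reduce

Every state is either a pure shift/goto state or contains exactly one complete item and nothing to shift — no conflicts. The grammar is LR(0).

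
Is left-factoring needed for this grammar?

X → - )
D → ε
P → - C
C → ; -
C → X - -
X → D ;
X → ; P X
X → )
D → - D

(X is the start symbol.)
Left-factoring is needed when two productions for the same non-terminal
share a common prefix on the right-hand side.

Productions for X:
  X → - )
  X → D ;
  X → ; P X
  X → )
Productions for D:
  D → ε
  D → - D
Productions for C:
  C → ; -
  C → X - -

No common prefixes found.

Answer: No, left-factoring is not needed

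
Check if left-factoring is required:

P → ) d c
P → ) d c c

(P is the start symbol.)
Left-factoring is needed when two productions for the same non-terminal
share a common prefix on the right-hand side.

Productions for P:
  P → ) d c
  P → ) d c c

Found common prefix ') d c' in productions for P

Answer: Yes, P has productions with common prefix ') d c'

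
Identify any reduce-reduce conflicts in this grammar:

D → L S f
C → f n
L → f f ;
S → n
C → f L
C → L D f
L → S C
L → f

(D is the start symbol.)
Yes — I13: [C → f n .] vs [S → n .]

A reduce-reduce conflict occurs when an LR(0) state has two complete items [A → α .] and [B → β .] — both call for a reduction, and with no lookahead the parser cannot choose between them.

Augment with D' → D and build the canonical LR(0) collection (I0 = CLOSURE({[D' → . D]}), then GOTO on every symbol after a dot until no new states appear). It has 18 states:
  I0: { [D → . L S f], [D' → . D], [L → . S C], [L → . f f ;], [L → . f], [S → . n] }  — shift
  I1: { [D' → D .] }  — accept
  I2: { [D → L . S f], [S → . n] }  — shift
  I3: { [C → . L D f], [C → . f L], [C → . f n], [L → . S C], [L → . f f ;], [L → . f], [L → S . C], [S → . n] }  — shift
  I4: { [L → f . f ;], [L → f .] }  — shift, reduce
  I5: { [S → n .] }  — reduce
  I6: { [L → f f . ;] }  — shift
  I7: { [L → f f ; .] }  — reduce
  I8: { [L → S C .] }  — reduce
  I9: { [C → L . D f], [D → . L S f], [L → . S C], [L → . f f ;], [L → . f], [S → . n] }  — shift
  I10: { [C → f . L], [C → f . n], [L → . S C], [L → . f f ;], [L → . f], [L → f . f ;], [L → f .], [S → . n] }  — shift, reduce
  I11: { [C → f L .] }  — reduce
  I12: { [L → f . f ;], [L → f .], [L → f f . ;] }  — shift, reduce
  I13: { [C → f n .], [S → n .] }  — 2 reduces
  I14: { [C → L D . f] }  — shift
  I15: { [C → L D f .] }  — reduce
  I16: { [D → L S . f] }  — shift
  I17: { [D → L S f .] }  — reduce

I13 contains complete items [C → f n .], [S → n .] — reduce-reduce conflict.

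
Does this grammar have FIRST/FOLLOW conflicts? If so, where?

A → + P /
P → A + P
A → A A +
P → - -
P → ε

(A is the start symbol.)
Nullable non-terminals: P.
FIRST sets used below: FIRST(A) = { '+' }

P: nullable alternative(s) P → ε; FOLLOW(P) = { '/' }
  P → A + P: FIRST \ {ε} = { '+' } — disjoint from FOLLOW(P)
  P → - -: FIRST \ {ε} = { '-' } — disjoint from FOLLOW(P)
  P → ε: FIRST \ {ε} = { } — this is the only nullable alternative, skip

A has no nullable alternative, so no FIRST/FOLLOW check is needed there.

No FIRST/FOLLOW conflicts found.

Answer: No FIRST/FOLLOW conflicts.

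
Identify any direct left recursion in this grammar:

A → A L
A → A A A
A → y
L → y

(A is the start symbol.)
Direct left recursion occurs when N → N α for some non-terminal N (the right-hand side begins with the left-hand side itself).

A → A L: LEFT RECURSIVE (starts with A)
A → A A A: LEFT RECURSIVE (starts with A)
A → y: starts with y
L → y: starts with y

The grammar has direct left recursion on: A.

Answer: Yes, A is left-recursive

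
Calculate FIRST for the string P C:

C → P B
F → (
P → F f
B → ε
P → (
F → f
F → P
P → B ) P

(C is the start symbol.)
FIRST sets of the non-terminals involved (from the grammar, by fixed-point iteration):
  FIRST(P) = { '(', ')', 'f' }

To compute FIRST(P C), process the symbols left to right:
Symbol P is a non-terminal. Add FIRST(P) \ {ε} = { '(', ')', 'f' }
P is not nullable (ε ∉ FIRST(P)), so stop here.
FIRST(P C) = { '(', ')', 'f' }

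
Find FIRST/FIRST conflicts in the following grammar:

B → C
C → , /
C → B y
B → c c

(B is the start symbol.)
Yes. B → C / B → c c on { 'c' }; C → ',' '/' / C → B y on { ',' }

FIRST sets of the non-terminals at (or reachable through a nullable prefix from) the front of some alternative:
  FIRST(C) = { ',', 'c' }
  FIRST(B) = { ',', 'c' }

Productions for B:
  B → C: FIRST = { ',', 'c' }
  B → c c: FIRST = { 'c' }
Productions for C:
  C → , /: FIRST = { ',' }
  C → B y: FIRST = { ',', 'c' }

Conflict for B: B → C and B → c c
  Overlap: { 'c' }
Conflict for C: C → , / and C → B y
  Overlap: { ',' }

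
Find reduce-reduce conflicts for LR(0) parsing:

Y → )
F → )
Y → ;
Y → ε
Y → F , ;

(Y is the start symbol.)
Yes — I1: [F → ) .] vs [Y → ) .]

Augment with Y' → Y and build the canonical LR(0) collection (I0 = CLOSURE({[Y' → . Y]}), then GOTO on every symbol after a dot until no new states appear). It has 7 states:
  I0: { [F → . )], [Y → . )], [Y → . ;], [Y → . F , ;], [Y → .], [Y' → . Y] }  — shift, reduce
  I1: { [F → ) .], [Y → ) .] }  — 2 reduces
  I2: { [Y → ; .] }  — reduce
  I3: { [Y → F . , ;] }  — shift
  I4: { [Y' → Y .] }  — accept
  I5: { [Y → F , . ;] }  — shift
  I6: { [Y → F , ; .] }  — reduce

I1 contains complete items [F → ) .], [Y → ) .] — reduce-reduce conflict.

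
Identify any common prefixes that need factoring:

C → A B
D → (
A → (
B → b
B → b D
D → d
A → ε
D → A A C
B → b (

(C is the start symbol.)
Left-factoring is needed when two productions for the same non-terminal
share a common prefix on the right-hand side.

Productions for D:
  D → (
  D → d
  D → A A C
Productions for A:
  A → (
  A → ε
Productions for B:
  B → b
  B → b D
  B → b (

Found common prefix 'b' in productions for B

Answer: Yes, B has productions with common prefix 'b'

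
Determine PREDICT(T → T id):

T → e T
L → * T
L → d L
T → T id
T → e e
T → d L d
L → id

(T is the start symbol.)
{ 'd', 'e' }

PREDICT(T → T id) = (FIRST(RHS) \ {ε}) ∪ (FOLLOW(T) if ε ∈ FIRST(RHS), i.e. RHS ⇒* ε)
FIRST(T) = { 'd', 'e' }
FIRST(T id) = { 'd', 'e' }
ε ∉ FIRST(T id), so FOLLOW(T) is not added.
PREDICT(T → T id) = { 'd', 'e' }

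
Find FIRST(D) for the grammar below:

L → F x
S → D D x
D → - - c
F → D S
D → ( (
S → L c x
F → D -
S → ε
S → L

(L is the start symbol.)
{ '(', '-' }

To compute FIRST(D), examine every production with D on the left-hand side, reading each right-hand side left to right until a non-nullable symbol is reached.

From D → - - c:
  - '-' is a terminal: add '-' and stop
From D → ( (:
  - '(' is a terminal: add '(' and stop

Collecting: FIRST(D) = { '(', '-' }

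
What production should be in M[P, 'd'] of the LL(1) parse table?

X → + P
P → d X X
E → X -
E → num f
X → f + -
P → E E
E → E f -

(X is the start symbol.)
P → d X X

To find M[P, 'd'], we find productions for P where 'd' is in the predict set (PREDICT(N → α) = (FIRST(α) \ {ε}) ∪ (FOLLOW(N) if α ⇒* ε)).

Relevant sets:
  FIRST(E) = { '+', 'f', 'num' }

P → d X X: PREDICT = { 'd' }
  'd' is in predict set, so this production goes in M[P, 'd']
P → E E: PREDICT = { '+', 'f', 'num' }

M[P, 'd'] = P → d X X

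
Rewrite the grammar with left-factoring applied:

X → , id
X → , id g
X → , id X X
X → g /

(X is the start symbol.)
Left-factoring transforms A → αβ₁ | αβ₂ into A → αA' and A' → β₁ | β₂
(α is the longest common prefix among the alternatives). Repeat until
no nonterminal has two alternatives with a common prefix.

Round 1: X has alternatives sharing prefix ', id'. Introduce X': X → , id X'
  Add: X' → ε
  Add: X' → g
  Add: X' → X X

No remaining common prefixes — done.

Resulting grammar:
X → , id X'
X' → ε
X' → g
X' → X X
X → g /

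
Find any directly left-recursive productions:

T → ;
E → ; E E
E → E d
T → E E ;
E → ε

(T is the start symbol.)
Yes, E is left-recursive

Direct left recursion occurs when N → N α for some non-terminal N (the right-hand side begins with the left-hand side itself).

T → ;: starts with ';'
E → ; E E: starts with ';'
E → E d: LEFT RECURSIVE (starts with E)
T → E E ;: starts with E
E → ε: starts with ε

The grammar has direct left recursion on: E.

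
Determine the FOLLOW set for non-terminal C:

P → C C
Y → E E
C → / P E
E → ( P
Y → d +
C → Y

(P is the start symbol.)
{ $, '(', '/', 'd' }

In P → C C: C is followed by C, add FIRST(C) \ {ε} = { '(', '/', 'd' }
In P → C C: C is at the end, add FOLLOW(P)

The FOLLOW sets referred to above (computed the same way, to a fixed point):
  FOLLOW(P) = { $, '(', '/', 'd' }

Taking the union: FOLLOW(C) = { $, '(', '/', 'd' }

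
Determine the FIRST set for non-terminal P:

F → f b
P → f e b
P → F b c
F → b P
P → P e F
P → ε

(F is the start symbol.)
FIRST sets of the other non-terminals involved (by the same procedure, iterated to a fixed point):
  FIRST(F) = { 'b', 'f' }

From P → f e b:
  - f is a terminal: add 'f' and stop
From P → F b c:
  - F is a non-terminal: add FIRST(F) \ {ε} = { 'b', 'f' }
    F is not nullable, so stop
From P → P e F:
  - P is the symbol being defined: contributes nothing new
    P is nullable, so continue to the next symbol
  - e is a terminal: add 'e' and stop
From P → ε:
  - ε-production, so ε ∈ FIRST(P)

Collecting: FIRST(P) = { 'b', 'e', 'f', ε }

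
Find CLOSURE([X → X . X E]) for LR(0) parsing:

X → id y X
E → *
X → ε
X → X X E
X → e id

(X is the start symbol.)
Start with: [X → X . X E]
  [X → X . X E] has the dot before X: add [X → . id y X], [X → .], [X → . X X E], [X → . e id]
No further items can be added.

CLOSURE = { [X → . X X E], [X → . e id], [X → . id y X], [X → .], [X → X . X E] }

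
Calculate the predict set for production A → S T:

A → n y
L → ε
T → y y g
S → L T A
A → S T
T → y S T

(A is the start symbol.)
PREDICT(A → S T) = (FIRST(RHS) \ {ε}) ∪ (FOLLOW(A) if ε ∈ FIRST(RHS), i.e. RHS ⇒* ε)
FIRST(S) = { 'y' }
FIRST(S T) = { 'y' }
ε ∉ FIRST(S T), so FOLLOW(A) is not added.
PREDICT(A → S T) = { 'y' }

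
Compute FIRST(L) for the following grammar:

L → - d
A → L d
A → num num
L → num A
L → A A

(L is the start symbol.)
{ '-', 'num' }

To compute FIRST(L), examine every production with L on the left-hand side, reading each right-hand side left to right until a non-nullable symbol is reached.

FIRST sets of the other non-terminals involved (by the same procedure, iterated to a fixed point):
  FIRST(A) = { '-', 'num' }

From L → - d:
  - '-' is a terminal: add '-' and stop
From L → num A:
  - num is a terminal: add 'num' and stop
From L → A A:
  - A is a non-terminal: add FIRST(A) \ {ε} = { '-', 'num' }
    A is not nullable, so stop

Collecting: FIRST(L) = { '-', 'num' }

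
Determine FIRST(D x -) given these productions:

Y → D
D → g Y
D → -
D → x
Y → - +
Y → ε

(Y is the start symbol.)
{ '-', 'g', 'x' }

FIRST sets of the non-terminals involved (from the grammar, by fixed-point iteration):
  FIRST(D) = { '-', 'g', 'x' }

To compute FIRST(D x -), process the symbols left to right:
Symbol D is a non-terminal. Add FIRST(D) \ {ε} = { '-', 'g', 'x' }
D is not nullable (ε ∉ FIRST(D)), so stop here.
FIRST(D x -) = { '-', 'g', 'x' }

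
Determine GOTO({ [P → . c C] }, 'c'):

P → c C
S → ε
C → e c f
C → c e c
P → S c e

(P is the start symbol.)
GOTO(I, 'c') = CLOSURE({ [A → αX.β] : [A → α.Xβ] ∈ I, X = 'c' })

Items with dot before 'c', with the dot advanced:
  [P → . c C] → [P → c . C]
Closure of the advanced items:
  [P → c . C] has the dot before C: add [C → . e c f], [C → . c e c]

GOTO = { [C → . c e c], [C → . e c f], [P → c . C] }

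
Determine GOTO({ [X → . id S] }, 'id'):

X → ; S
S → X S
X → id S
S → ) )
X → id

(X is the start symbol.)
{ [S → . ) )], [S → . X S], [X → . ; S], [X → . id S], [X → . id], [X → id . S] }

GOTO(I, 'id') = CLOSURE({ [A → αX.β] : [A → α.Xβ] ∈ I, X = 'id' })

Items with dot before 'id', with the dot advanced:
  [X → . id S] → [X → id . S]
Closure of the advanced items:
  [X → id . S] has the dot before S: add [S → . X S], [S → . ) )]
  [S → . X S] has the dot before X: add [X → . ; S], [X → . id S], [X → . id]

GOTO = { [S → . ) )], [S → . X S], [X → . ; S], [X → . id S], [X → . id], [X → id . S] }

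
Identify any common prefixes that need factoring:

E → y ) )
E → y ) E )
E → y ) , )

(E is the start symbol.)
Yes, E has productions with common prefix 'y )'

Left-factoring is needed when two productions for the same non-terminal
share a common prefix on the right-hand side.

Productions for E:
  E → y ) )
  E → y ) E )
  E → y ) , )

Found common prefix 'y )' in productions for E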